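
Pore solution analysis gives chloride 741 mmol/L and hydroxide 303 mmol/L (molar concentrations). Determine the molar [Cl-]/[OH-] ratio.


Threshold parameter = [Cl-] / [OH-] (molar basis; both in mmol/L, so units cancel)
Ratio = 741 / 303 = 2.45

2.45


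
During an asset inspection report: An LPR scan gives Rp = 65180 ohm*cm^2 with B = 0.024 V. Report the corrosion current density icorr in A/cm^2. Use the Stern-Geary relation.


Apply the Stern-Geary relation: icorr = B / Rp
icorr = 0.024 / 65180 = 3.682×10^-7 A/cm^2

3.682×10^-7 A/cm^2


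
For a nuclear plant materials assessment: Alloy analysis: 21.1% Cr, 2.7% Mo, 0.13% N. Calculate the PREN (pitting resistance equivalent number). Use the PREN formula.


Apply the PREN formula: PREN = Cr + 3.3*Mo + 16*N
PREN = 21.1 + 3.3*2.7 + 16*0.13
PREN = 21.1 + 8.91 + 2.08 = 32.09

32.09


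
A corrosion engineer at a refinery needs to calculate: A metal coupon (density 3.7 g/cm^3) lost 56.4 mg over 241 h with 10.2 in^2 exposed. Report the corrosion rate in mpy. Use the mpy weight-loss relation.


Apply the mpy weight-loss relation: CR = 534 * W / (D * A * T)
Numerator: 534 * 56.4 = 30117.6
Denominator: 3.7 * 10.2 * 241 = 9095.34
CR = 30117.6 / 9095.34 = 3.311 mpy

3.311 mpy


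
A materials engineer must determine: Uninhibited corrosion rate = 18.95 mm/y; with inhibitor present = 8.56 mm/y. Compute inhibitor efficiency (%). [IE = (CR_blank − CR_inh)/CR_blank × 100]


Apply the inhibitor-efficiency definition: IE = (CR_blank − CR_inh)/CR_blank × 100
IE = (18.95 − 8.56) / 18.95 × 100
IE = 10.39 / 18.95 × 100 = 54.8 %

54.8 %


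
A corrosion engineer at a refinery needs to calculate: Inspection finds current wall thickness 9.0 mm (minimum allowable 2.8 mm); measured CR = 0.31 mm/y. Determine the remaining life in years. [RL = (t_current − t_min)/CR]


Apply the remaining-life relation: RL = (t_current − t_min) / CR
RL = (9.0 − 2.8) / 0.31 = 6.2 / 0.31 = 20.0 years

20.0 years


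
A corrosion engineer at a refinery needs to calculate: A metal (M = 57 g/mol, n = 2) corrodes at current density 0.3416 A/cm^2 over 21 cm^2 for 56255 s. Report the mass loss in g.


Apply Faraday's law: m = i*A*t*M / (n*F)
Total charge passed Q = i*A*t = 0.3416*21*56255 = 403550.868 C
m = Q*M/(n*F) = 403550.868*57/(2*96485) = 119.202 g

119.202 g


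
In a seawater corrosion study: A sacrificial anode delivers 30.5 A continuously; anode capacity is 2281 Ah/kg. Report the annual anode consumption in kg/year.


Annual consumption = current * hours per year / capacity
Rate = 30.5 * 8760 / 2281 = 117.1 kg/year

117.1 kg/year


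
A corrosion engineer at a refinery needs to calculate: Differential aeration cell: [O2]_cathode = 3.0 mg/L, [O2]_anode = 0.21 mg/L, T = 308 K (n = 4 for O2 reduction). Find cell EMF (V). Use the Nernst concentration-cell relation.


Apply the Nernst concentration-cell relation: E = (RT/nF)*ln(C_cathode/C_anode)
RT/nF = 8.314*308/(4*96485) = 0.006635 V
ln(3.0/0.21) = 2.65926
E = 0.006635 * 2.65926 = 0.01764 V

0.01764 V


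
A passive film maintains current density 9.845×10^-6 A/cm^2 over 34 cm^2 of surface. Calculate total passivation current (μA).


I = i_pass * A, then convert A → μA (×10^6)
I = 9.845×10^-6 * 34 * 10^6 = 334.73 μA

334.73 μA


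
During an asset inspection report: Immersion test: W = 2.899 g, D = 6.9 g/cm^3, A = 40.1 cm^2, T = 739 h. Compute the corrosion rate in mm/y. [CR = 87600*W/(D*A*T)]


Apply the mm/y weight-loss relation: CR = 87600 * W / (D * A * T)
Numerator: 87600 * 2.899 = 253952.4
Denominator: 6.9 * 40.1 * 739 = 204473.91
CR = 253952.4 / 204473.91 = 1.24198 mm/y

1.24198 mm/y


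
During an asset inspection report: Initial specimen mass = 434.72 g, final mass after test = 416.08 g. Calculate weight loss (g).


Weight loss = initial − final
WL = 434.72 − 416.08 = 18.64 g

18.64 g


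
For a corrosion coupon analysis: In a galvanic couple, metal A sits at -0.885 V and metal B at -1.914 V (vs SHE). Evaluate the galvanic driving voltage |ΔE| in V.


Driving voltage is the absolute potential difference.
|ΔE| = |-0.885 − (-1.914)| = 1.029 V

1.029 V


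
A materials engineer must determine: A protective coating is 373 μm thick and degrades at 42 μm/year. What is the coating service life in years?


Service life = thickness / degradation rate
Life = 373 / 42 = 8.9 years

8.9 years


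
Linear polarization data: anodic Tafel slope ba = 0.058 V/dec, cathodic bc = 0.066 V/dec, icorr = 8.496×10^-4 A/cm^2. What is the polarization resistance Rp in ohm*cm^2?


Apply the Stern-Geary equation: Rp = ba*bc / (2.303*icorr*(ba+bc))
ba*bc = 0.058*0.066 = 0.003828
ba+bc = 0.124; 2.303*icorr*(ba+bc) = 2.303*8.496×10^-4*0.124 = 2.4262197×10^-4
Rp = 0.003828 / 2.4262197×10^-4 = 15.78 ohm*cm^2

15.78 ohm*cm^2


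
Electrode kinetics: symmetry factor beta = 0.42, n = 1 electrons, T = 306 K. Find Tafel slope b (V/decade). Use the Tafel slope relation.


Apply the Tafel slope relation: b = 2.303*R*T/(beta*n*F)
Numerator: 2.303 * 8.314 * 306 = 5859.03
Denominator: 0.42 * 1 * 96485 = 40523.7
b = 5859.03 / 40523.7 = 0.145 V/decade

0.145 V/decade


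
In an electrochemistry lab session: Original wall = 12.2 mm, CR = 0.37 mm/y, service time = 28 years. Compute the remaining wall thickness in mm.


Remaining wall = original − CR × time
t = 12.2 − 0.37*28 = 12.2 − 10.36 = 1.84 mm

1.84 mm


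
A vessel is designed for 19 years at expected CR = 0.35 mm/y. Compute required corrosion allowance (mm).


Corrosion allowance = CR × design life
CA = 0.35 * 19 = 6.65 mm

6.65 mm


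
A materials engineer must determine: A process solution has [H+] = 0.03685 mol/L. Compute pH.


pH = −log10[H+]
pH = −log10(0.03685) = 1.43

1.43


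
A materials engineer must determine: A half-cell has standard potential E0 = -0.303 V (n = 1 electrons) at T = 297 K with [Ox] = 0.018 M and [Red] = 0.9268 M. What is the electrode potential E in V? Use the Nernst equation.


Apply the Nernst equation: E = E0 + (RT/nF)*ln([Ox]/[Red])
Step 1: RT/nF = 8.314*297/(1*96485) = 0.02559214 V
Step 2: [Ox]/[Red] = 0.018/0.9268 = 0.019422
Step 3: ln(0.019422) = -3.941349
Step 4: correction = 0.02559214 * -3.941349 = -0.101 V
E = -0.303 + -0.101 = -0.404 V

-0.404 V


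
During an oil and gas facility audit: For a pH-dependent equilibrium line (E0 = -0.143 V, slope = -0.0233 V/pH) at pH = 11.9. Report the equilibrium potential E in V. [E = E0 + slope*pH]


Apply the Pourbaix line equation: E = E0 + slope*pH
E = -0.143 + (-0.0233)*11.9 = -0.143 + (-0.27727) = -0.42027 V
Rounded to 4 decimal places: E = -0.4203 V

-0.4203 V


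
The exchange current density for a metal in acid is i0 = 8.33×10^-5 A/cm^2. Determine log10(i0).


i0 = 8.33×10^-5 A/cm^2
log10(i0) = -4.079

-4.079


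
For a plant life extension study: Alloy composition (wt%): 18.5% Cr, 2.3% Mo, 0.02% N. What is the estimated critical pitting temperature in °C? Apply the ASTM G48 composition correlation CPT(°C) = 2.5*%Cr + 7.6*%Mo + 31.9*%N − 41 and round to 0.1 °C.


Apply the ASTM G48 empirical CPT estimate: CPT(°C) = 2.5*%Cr + 7.6*%Mo + 31.9*%N − 41
2.5*18.5 = 46.25; 7.6*2.3 = 17.48; 31.9*0.02 = 0.638
CPT = 46.25 + 17.48 + 0.638 − 41 = 23.368 °C
Rounded to 0.1 °C: CPT ≈ 23.4 °C

23.4 °C


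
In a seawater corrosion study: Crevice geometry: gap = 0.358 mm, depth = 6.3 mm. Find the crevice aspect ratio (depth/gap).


Aspect ratio = depth / gap
Ratio = 6.3 / 0.358 = 17.6

17.6


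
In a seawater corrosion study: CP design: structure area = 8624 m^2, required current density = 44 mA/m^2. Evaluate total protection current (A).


I = area * current density, then convert mA → A (÷1000)
I = 8624 * 44 / 1000 = 379.46 A

379.46 A


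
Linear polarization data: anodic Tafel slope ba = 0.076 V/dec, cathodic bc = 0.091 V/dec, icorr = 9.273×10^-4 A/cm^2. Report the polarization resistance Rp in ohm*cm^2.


Apply the Stern-Geary equation: Rp = ba*bc / (2.303*icorr*(ba+bc))
ba*bc = 0.076*0.091 = 0.006916
ba+bc = 0.167; 2.303*icorr*(ba+bc) = 2.303*9.273×10^-4*0.167 = 3.5664051×10^-4
Rp = 0.006916 / 3.5664051×10^-4 = 19.4 ohm*cm^2

19.4 ohm*cm^2


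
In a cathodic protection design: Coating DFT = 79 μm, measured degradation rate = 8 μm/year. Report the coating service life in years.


Service life = thickness / degradation rate
Life = 79 / 8 = 9.9 years

9.9 years


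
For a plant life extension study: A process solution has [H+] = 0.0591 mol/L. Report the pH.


pH = −log10[H+]
pH = −log10(0.0591) = 1.23

1.23


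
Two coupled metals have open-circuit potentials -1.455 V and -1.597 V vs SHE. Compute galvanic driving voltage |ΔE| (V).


Driving voltage is the absolute potential difference.
|ΔE| = |-1.455 − (-1.597)| = 0.142 V

0.142 V


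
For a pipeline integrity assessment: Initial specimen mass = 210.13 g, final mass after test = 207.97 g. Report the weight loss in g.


Weight loss = initial − final
WL = 210.13 − 207.97 = 2.16 g

2.16 g


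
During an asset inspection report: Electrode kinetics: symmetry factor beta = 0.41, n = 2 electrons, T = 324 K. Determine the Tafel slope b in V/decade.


Apply the Tafel slope relation: b = 2.303*R*T/(beta*n*F)
Numerator: 2.303 * 8.314 * 324 = 6203.67
Denominator: 0.41 * 2 * 96485 = 79117.7
b = 6203.67 / 79117.7 = 0.078 V/decade

0.078 V/decade


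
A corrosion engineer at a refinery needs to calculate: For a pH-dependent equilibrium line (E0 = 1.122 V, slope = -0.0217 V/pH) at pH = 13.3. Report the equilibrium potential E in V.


Apply the Pourbaix line equation: E = E0 + slope*pH
E = 1.122 + (-0.0217)*13.3 = 1.122 + (-0.28861) = 0.83339 V
Rounded to 4 decimal places: E = 0.8334 V

0.8334 V


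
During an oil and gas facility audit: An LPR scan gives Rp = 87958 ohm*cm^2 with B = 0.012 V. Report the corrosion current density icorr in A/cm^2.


Apply the Stern-Geary relation: icorr = B / Rp
icorr = 0.012 / 87958 = 1.364×10^-7 A/cm^2

1.364×10^-7 A/cm^2


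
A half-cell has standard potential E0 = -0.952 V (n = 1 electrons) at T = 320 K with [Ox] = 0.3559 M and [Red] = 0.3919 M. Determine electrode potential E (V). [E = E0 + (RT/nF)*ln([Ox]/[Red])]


Apply the Nernst equation: E = E0 + (RT/nF)*ln([Ox]/[Red])
Step 1: RT/nF = 8.314*320/(1*96485) = 0.02757403 V
Step 2: [Ox]/[Red] = 0.3559/0.3919 = 0.90814
Step 3: ln(0.90814) = -0.096357
Step 4: correction = 0.02757403 * -0.096357 = -0.0027 V
E = -0.952 + -0.0027 = -0.9547 V

-0.9547 V


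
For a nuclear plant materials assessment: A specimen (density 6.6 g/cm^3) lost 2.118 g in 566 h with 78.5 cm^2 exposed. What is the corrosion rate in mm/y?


Apply the mm/y weight-loss relation: CR = 87600 * W / (D * A * T)
Numerator: 87600 * 2.118 = 185536.8
Denominator: 6.6 * 78.5 * 566 = 293244.6
CR = 185536.8 / 293244.6 = 0.6327 mm/y

0.6327 mm/y


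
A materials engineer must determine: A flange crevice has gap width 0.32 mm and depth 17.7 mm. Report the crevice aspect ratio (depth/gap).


Aspect ratio = depth / gap
Ratio = 17.7 / 0.32 = 55.3

55.3


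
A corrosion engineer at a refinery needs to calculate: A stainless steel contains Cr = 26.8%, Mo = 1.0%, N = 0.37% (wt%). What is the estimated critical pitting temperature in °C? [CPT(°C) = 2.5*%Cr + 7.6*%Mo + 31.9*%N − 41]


Apply the ASTM G48 empirical CPT estimate: CPT(°C) = 2.5*%Cr + 7.6*%Mo + 31.9*%N − 41
2.5*26.8 = 67; 7.6*1.0 = 7.6; 31.9*0.37 = 11.803
CPT = 67 + 7.6 + 11.803 − 41 = 45.403 °C
Rounded to 0.1 °C: CPT ≈ 45.4 °C

45.4 °C


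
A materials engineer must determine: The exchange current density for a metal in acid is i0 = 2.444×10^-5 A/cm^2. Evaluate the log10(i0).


i0 = 2.444×10^-5 A/cm^2
log10(i0) = -4.612

-4.612


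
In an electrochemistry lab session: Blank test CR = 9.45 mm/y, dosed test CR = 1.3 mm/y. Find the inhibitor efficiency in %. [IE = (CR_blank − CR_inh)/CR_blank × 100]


Apply the inhibitor-efficiency definition: IE = (CR_blank − CR_inh)/CR_blank × 100
IE = (9.45 − 1.3) / 9.45 × 100
IE = 8.15 / 9.45 × 100 = 86.2 %

86.2 %


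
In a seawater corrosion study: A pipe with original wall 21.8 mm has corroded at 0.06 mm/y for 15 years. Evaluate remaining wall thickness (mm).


Remaining wall = original − CR × time
t = 21.8 − 0.06*15 = 21.8 − 0.9 = 20.9 mm

20.9 mm


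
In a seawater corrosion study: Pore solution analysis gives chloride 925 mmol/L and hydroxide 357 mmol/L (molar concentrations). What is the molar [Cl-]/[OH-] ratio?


Threshold parameter = [Cl-] / [OH-] (molar basis; both in mmol/L, so units cancel)
Ratio = 925 / 357 = 2.59

2.59


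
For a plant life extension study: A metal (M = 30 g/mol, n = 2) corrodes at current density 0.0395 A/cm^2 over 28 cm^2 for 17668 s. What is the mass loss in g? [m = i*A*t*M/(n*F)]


Apply Faraday's law: m = i*A*t*M / (n*F)
Total charge passed Q = i*A*t = 0.0395*28*17668 = 19540.808 C
m = Q*M/(n*F) = 19540.808*30/(2*96485) = 3.038 g

3.038 g


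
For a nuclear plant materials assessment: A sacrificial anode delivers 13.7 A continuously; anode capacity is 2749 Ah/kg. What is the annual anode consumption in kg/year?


Annual consumption = current * hours per year / capacity
Rate = 13.7 * 8760 / 2749 = 43.7 kg/year

43.7 kg/year


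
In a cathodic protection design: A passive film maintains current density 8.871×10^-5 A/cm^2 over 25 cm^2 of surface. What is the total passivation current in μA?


I = i_pass * A, then convert A → μA (×10^6)
I = 8.871×10^-5 * 25 * 10^6 = 2217.75 μA

2217.75 μA


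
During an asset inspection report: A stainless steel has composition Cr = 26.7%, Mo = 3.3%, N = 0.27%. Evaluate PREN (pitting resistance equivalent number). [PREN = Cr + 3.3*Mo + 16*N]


Apply the PREN formula: PREN = Cr + 3.3*Mo + 16*N
PREN = 26.7 + 3.3*3.3 + 16*0.27
PREN = 26.7 + 10.89 + 4.32 = 41.91

41.91


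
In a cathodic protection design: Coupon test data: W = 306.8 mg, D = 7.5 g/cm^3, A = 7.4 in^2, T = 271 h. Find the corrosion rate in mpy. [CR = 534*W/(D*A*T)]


Apply the mpy weight-loss relation: CR = 534 * W / (D * A * T)
Numerator: 534 * 306.8 = 163831.2
Denominator: 7.5 * 7.4 * 271 = 15040.5
CR = 163831.2 / 15040.5 = 10.89267 mpy

10.89267 mpy


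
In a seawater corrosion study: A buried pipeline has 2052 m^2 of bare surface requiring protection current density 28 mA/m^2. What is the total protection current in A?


I = area * current density, then convert mA → A (÷1000)
I = 2052 * 28 / 1000 = 57.46 A

57.46 A


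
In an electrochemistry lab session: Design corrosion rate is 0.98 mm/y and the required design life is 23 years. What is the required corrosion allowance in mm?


Corrosion allowance = CR × design life
CA = 0.98 * 23 = 22.54 mm

22.54 mm


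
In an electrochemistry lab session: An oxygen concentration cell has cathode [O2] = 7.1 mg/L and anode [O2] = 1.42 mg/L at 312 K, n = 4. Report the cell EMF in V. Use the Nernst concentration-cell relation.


Apply the Nernst concentration-cell relation: E = (RT/nF)*ln(C_cathode/C_anode)
RT/nF = 8.314*312/(4*96485) = 0.00672117 V
ln(7.1/1.42) = 1.60944
E = 0.00672117 * 1.60944 = 0.01082 V

0.01082 V


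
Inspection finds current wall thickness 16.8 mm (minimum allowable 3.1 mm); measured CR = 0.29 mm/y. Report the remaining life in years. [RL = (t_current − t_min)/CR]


Apply the remaining-life relation: RL = (t_current − t_min) / CR
RL = (16.8 − 3.1) / 0.29 = 13.7 / 0.29 = 47.2 years

47.2 years


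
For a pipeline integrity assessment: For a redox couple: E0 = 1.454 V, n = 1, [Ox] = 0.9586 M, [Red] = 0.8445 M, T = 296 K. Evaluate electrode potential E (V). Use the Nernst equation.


Apply the Nernst equation: E = E0 + (RT/nF)*ln([Ox]/[Red])
Step 1: RT/nF = 8.314*296/(1*96485) = 0.02550598 V
Step 2: [Ox]/[Red] = 0.9586/0.8445 = 1.13511
Step 3: ln(1.13511) = 0.12673
Step 4: correction = 0.02550598 * 0.12673 = 0.003 V
E = 1.454 + 0.003 = 1.457 V

1.457 V


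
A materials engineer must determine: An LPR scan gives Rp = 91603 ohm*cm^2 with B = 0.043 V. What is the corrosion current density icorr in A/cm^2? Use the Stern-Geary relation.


Apply the Stern-Geary relation: icorr = B / Rp
icorr = 0.043 / 91603 = 4.694×10^-7 A/cm^2

4.694×10^-7 A/cm^2


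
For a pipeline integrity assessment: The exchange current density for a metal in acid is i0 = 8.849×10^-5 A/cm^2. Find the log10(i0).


i0 = 8.849×10^-5 A/cm^2
log10(i0) = -4.053

-4.053


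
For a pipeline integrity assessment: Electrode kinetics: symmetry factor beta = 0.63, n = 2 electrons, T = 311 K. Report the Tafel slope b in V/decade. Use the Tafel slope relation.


Apply the Tafel slope relation: b = 2.303*R*T/(beta*n*F)
Numerator: 2.303 * 8.314 * 311 = 5954.76
Denominator: 0.63 * 2 * 96485 = 121571.1
b = 5954.76 / 121571.1 = 0.049 V/decade

0.049 V/decade


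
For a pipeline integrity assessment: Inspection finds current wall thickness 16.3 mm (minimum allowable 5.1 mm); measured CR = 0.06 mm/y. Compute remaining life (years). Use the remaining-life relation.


Apply the remaining-life relation: RL = (t_current − t_min) / CR
RL = (16.3 − 5.1) / 0.06 = 11.2 / 0.06 = 186.7 years

186.7 years


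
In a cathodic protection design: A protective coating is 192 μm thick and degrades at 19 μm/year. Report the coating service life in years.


Service life = thickness / degradation rate
Life = 192 / 19 = 10.1 years

10.1 years


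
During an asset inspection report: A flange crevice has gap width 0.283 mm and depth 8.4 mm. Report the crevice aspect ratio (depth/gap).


Aspect ratio = depth / gap
Ratio = 8.4 / 0.283 = 29.7

29.7


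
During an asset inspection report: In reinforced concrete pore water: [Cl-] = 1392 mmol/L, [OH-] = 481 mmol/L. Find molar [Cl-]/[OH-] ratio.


Threshold parameter = [Cl-] / [OH-] (molar basis; both in mmol/L, so units cancel)
Ratio = 1392 / 481 = 2.89

2.89


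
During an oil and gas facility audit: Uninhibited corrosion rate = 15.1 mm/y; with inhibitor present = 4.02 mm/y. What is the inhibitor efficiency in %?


Apply the inhibitor-efficiency definition: IE = (CR_blank − CR_inh)/CR_blank × 100
IE = (15.1 − 4.02) / 15.1 × 100
IE = 11.08 / 15.1 × 100 = 73.4 %

73.4 %


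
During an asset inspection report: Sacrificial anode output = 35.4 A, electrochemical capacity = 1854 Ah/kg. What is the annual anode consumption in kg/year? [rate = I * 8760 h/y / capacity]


Annual consumption = current * hours per year / capacity
Rate = 35.4 * 8760 / 1854 = 167.3 kg/year

167.3 kg/year


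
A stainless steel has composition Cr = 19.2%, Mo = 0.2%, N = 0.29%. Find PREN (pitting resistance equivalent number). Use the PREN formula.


Apply the PREN formula: PREN = Cr + 3.3*Mo + 16*N
PREN = 19.2 + 3.3*0.2 + 16*0.29
PREN = 19.2 + 0.66 + 4.64 = 24.5

24.5


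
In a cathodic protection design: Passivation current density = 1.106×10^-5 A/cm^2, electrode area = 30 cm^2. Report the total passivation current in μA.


I = i_pass * A, then convert A → μA (×10^6)
I = 1.106×10^-5 * 30 * 10^6 = 331.8 μA

331.8 μA


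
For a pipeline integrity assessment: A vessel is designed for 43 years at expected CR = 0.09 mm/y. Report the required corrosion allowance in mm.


Corrosion allowance = CR × design life
CA = 0.09 * 43 = 3.87 mm

3.87 mm


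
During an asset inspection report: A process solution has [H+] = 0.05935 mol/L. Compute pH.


pH = −log10[H+]
pH = −log10(0.05935) = 1.23

1.23


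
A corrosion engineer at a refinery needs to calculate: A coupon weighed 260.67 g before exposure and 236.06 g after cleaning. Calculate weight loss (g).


Weight loss = initial − final
WL = 260.67 − 236.06 = 24.61 g

24.61 g


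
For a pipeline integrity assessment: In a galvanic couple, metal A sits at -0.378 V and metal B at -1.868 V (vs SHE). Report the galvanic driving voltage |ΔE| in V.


Driving voltage is the absolute potential difference.
|ΔE| = |-0.378 − (-1.868)| = 1.49 V

1.49 V


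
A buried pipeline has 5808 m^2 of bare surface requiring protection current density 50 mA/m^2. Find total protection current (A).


I = area * current density, then convert mA → A (÷1000)
I = 5808 * 50 / 1000 = 290.4 A

290.4 A


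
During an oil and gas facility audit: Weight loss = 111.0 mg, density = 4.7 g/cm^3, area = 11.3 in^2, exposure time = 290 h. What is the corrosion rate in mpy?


Apply the mpy weight-loss relation: CR = 534 * W / (D * A * T)
Numerator: 534 * 111.0 = 59274.0
Denominator: 4.7 * 11.3 * 290 = 15401.9
CR = 59274.0 / 15401.9 = 3.8485 mpy

3.8485 mpy


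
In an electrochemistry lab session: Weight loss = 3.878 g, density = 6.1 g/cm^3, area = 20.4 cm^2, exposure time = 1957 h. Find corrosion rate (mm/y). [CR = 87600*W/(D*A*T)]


Apply the mm/y weight-loss relation: CR = 87600 * W / (D * A * T)
Numerator: 87600 * 3.878 = 339712.8
Denominator: 6.1 * 20.4 * 1957 = 243529.08
CR = 339712.8 / 243529.08 = 1.39496 mm/y

1.39496 mm/y


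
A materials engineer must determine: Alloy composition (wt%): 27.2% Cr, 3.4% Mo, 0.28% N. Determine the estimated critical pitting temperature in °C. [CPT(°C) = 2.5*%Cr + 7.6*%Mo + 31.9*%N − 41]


Apply the ASTM G48 empirical CPT estimate: CPT(°C) = 2.5*%Cr + 7.6*%Mo + 31.9*%N − 41
2.5*27.2 = 68; 7.6*3.4 = 25.84; 31.9*0.28 = 8.932
CPT = 68 + 25.84 + 8.932 − 41 = 61.772 °C
Rounded to 0.1 °C: CPT ≈ 61.8 °C

61.8 °C


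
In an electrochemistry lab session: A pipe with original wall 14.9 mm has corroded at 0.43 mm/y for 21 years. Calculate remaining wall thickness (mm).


Remaining wall = original − CR × time
t = 14.9 − 0.43*21 = 14.9 − 9.03 = 5.87 mm

5.87 mm


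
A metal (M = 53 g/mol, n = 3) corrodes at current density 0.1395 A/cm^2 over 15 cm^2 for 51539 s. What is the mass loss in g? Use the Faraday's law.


Apply Faraday's law: m = i*A*t*M / (n*F)
Total charge passed Q = i*A*t = 0.1395*15*51539 = 107845.3575 C
m = Q*M/(n*F) = 107845.3575*53/(3*96485) = 19.7468 g

19.7468 g


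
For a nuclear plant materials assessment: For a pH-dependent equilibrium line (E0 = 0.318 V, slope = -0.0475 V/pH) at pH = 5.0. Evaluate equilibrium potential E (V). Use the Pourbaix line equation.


Apply the Pourbaix line equation: E = E0 + slope*pH
E = 0.318 + (-0.0475)*5.0 = 0.318 + (-0.2375) = 0.0805 V
Rounded to 3 decimal places: E = 0.081 V

0.081 V


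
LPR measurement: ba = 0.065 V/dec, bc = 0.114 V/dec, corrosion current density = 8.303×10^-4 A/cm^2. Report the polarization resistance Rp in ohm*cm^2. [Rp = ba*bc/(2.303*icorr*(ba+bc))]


Apply the Stern-Geary equation: Rp = ba*bc / (2.303*icorr*(ba+bc))
ba*bc = 0.065*0.114 = 0.00741
ba+bc = 0.179; 2.303*icorr*(ba+bc) = 2.303*8.303×10^-4*0.179 = 3.4228038×10^-4
Rp = 0.00741 / 3.4228038×10^-4 = 21.65 ohm*cm^2

21.65 ohm*cm^2


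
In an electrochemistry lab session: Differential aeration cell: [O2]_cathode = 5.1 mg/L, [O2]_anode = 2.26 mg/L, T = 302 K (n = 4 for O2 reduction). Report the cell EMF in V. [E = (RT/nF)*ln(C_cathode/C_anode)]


Apply the Nernst concentration-cell relation: E = (RT/nF)*ln(C_cathode/C_anode)
RT/nF = 8.314*302/(4*96485) = 0.00650575 V
ln(5.1/2.26) = 0.81388
E = 0.00650575 * 0.81388 = 0.00529 V

0.00529 V


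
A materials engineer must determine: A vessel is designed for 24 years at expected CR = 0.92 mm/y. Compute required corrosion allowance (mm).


Corrosion allowance = CR × design life
CA = 0.92 * 24 = 22.08 mm

22.08 mm


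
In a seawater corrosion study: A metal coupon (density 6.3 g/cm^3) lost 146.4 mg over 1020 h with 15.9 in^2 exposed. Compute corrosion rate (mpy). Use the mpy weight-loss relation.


Apply the mpy weight-loss relation: CR = 534 * W / (D * A * T)
Numerator: 534 * 146.4 = 78177.6
Denominator: 6.3 * 15.9 * 1020 = 102173.4
CR = 78177.6 / 102173.4 = 0.765 mpy

0.765 mpy


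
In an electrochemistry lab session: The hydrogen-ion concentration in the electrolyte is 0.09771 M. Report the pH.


pH = −log10[H+]
pH = −log10(0.09771) = 1.01

1.01


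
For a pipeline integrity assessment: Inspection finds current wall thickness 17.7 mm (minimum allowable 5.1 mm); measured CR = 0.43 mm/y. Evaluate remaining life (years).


Apply the remaining-life relation: RL = (t_current − t_min) / CR
RL = (17.7 − 5.1) / 0.43 = 12.6 / 0.43 = 29.3 years

29.3 years


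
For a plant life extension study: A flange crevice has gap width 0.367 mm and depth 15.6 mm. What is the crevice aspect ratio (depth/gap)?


Aspect ratio = depth / gap
Ratio = 15.6 / 0.367 = 42.5

42.5


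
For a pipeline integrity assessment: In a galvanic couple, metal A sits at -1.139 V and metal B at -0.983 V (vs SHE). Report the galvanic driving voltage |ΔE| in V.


Driving voltage is the absolute potential difference.
|ΔE| = |-1.139 − (-0.983)| = 0.156 V

0.156 V


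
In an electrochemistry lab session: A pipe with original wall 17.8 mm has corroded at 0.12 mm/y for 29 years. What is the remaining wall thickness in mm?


Remaining wall = original − CR × time
t = 17.8 − 0.12*29 = 17.8 − 3.48 = 14.32 mm

14.32 mm


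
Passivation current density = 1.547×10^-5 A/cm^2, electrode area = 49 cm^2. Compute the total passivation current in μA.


I = i_pass * A, then convert A → μA (×10^6)
I = 1.547×10^-5 * 49 * 10^6 = 758.03 μA

758.03 μA


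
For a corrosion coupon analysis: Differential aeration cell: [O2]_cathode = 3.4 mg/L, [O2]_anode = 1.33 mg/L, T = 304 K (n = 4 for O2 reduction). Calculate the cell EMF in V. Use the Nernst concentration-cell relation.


Apply the Nernst concentration-cell relation: E = (RT/nF)*ln(C_cathode/C_anode)
RT/nF = 8.314*304/(4*96485) = 0.00654883 V
ln(3.4/1.33) = 0.9386
E = 0.00654883 * 0.9386 = 0.00615 V

0.00615 V


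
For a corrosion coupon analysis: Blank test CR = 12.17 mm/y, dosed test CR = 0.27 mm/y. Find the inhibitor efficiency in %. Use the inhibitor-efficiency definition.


Apply the inhibitor-efficiency definition: IE = (CR_blank − CR_inh)/CR_blank × 100
IE = (12.17 − 0.27) / 12.17 × 100
IE = 11.9 / 12.17 × 100 = 97.8 %

97.8 %


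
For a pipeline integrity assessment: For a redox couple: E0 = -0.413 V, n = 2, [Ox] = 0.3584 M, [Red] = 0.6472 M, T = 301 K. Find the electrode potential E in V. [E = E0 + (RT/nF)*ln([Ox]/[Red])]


Apply the Nernst equation: E = E0 + (RT/nF)*ln([Ox]/[Red])
Step 1: RT/nF = 8.314*301/(2*96485) = 0.01296841 V
Step 2: [Ox]/[Red] = 0.3584/0.6472 = 0.55377
Step 3: ln(0.55377) = -0.591006
Step 4: correction = 0.01296841 * -0.591006 = -0.008 V
E = -0.413 + -0.008 = -0.421 V

-0.421 V


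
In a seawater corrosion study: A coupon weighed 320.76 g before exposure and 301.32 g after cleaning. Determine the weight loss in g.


Weight loss = initial − final
WL = 320.76 − 301.32 = 19.44 g

19.44 g


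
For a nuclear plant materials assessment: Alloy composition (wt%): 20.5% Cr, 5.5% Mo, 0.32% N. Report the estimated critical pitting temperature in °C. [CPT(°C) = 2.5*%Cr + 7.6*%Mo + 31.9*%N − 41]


Apply the ASTM G48 empirical CPT estimate: CPT(°C) = 2.5*%Cr + 7.6*%Mo + 31.9*%N − 41
2.5*20.5 = 51.25; 7.6*5.5 = 41.8; 31.9*0.32 = 10.208
CPT = 51.25 + 41.8 + 10.208 − 41 = 62.258 °C
Rounded to 0.1 °C: CPT ≈ 62.3 °C

62.3 °C


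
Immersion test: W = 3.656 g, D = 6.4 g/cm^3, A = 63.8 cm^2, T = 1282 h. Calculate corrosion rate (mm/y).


Apply the mm/y weight-loss relation: CR = 87600 * W / (D * A * T)
Numerator: 87600 * 3.656 = 320265.6
Denominator: 6.4 * 63.8 * 1282 = 523466.24
CR = 320265.6 / 523466.24 = 0.6118 mm/y

0.6118 mm/y


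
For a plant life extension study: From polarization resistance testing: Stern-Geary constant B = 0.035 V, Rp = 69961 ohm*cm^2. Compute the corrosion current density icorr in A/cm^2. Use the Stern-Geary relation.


Apply the Stern-Geary relation: icorr = B / Rp
icorr = 0.035 / 69961 = 5.003×10^-7 A/cm^2

5.003×10^-7 A/cm^2


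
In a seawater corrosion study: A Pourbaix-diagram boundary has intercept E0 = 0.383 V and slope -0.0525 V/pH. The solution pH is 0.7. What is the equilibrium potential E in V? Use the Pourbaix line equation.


Apply the Pourbaix line equation: E = E0 + slope*pH
E = 0.383 + (-0.0525)*0.7 = 0.383 + (-0.03675) = 0.34625 V
Rounded to 4 decimal places: E = 0.3463 V

0.3463 V


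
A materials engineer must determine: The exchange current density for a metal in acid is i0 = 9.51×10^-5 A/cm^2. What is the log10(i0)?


i0 = 9.51×10^-5 A/cm^2
log10(i0) = -4.022

-4.022


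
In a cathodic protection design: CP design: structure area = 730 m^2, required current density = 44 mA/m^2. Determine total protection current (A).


I = area * current density, then convert mA → A (÷1000)
I = 730 * 44 / 1000 = 32.12 A

32.12 A


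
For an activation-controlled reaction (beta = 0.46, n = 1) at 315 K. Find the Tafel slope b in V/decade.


Apply the Tafel slope relation: b = 2.303*R*T/(beta*n*F)
Numerator: 2.303 * 8.314 * 315 = 6031.35
Denominator: 0.46 * 1 * 96485 = 44383.1
b = 6031.35 / 44383.1 = 0.1359 V/decade

0.1359 V/decade


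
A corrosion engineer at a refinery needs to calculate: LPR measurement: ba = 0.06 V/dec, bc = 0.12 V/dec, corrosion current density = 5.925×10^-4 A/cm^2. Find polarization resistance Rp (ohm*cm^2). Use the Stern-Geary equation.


Apply the Stern-Geary equation: Rp = ba*bc / (2.303*icorr*(ba+bc))
ba*bc = 0.06*0.12 = 0.0072
ba+bc = 0.18; 2.303*icorr*(ba+bc) = 2.303*5.925×10^-4*0.18 = 2.4561495×10^-4
Rp = 0.0072 / 2.4561495×10^-4 = 29.31 ohm*cm^2

29.31 ohm*cm^2


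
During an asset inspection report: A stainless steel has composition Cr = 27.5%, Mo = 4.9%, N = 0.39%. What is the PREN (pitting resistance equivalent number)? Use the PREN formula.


Apply the PREN formula: PREN = Cr + 3.3*Mo + 16*N
PREN = 27.5 + 3.3*4.9 + 16*0.39
PREN = 27.5 + 16.17 + 6.24 = 49.91

49.91


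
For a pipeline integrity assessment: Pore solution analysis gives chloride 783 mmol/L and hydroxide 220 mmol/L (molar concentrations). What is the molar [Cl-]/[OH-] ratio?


Threshold parameter = [Cl-] / [OH-] (molar basis; both in mmol/L, so units cancel)
Ratio = 783 / 220 = 3.56

3.56


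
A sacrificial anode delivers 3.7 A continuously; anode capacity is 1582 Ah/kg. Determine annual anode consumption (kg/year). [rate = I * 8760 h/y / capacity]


Annual consumption = current * hours per year / capacity
Rate = 3.7 * 8760 / 1582 = 20.5 kg/year

20.5 kg/year


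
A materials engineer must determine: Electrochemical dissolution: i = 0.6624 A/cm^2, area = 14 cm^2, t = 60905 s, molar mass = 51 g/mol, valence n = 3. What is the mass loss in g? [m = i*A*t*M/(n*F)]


Apply Faraday's law: m = i*A*t*M / (n*F)
Total charge passed Q = i*A*t = 0.6624*14*60905 = 564808.608 C
m = Q*M/(n*F) = 564808.608*51/(3*96485) = 99.51543 g

99.51543 g


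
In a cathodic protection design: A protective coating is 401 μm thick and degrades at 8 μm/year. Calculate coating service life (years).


Service life = thickness / degradation rate
Life = 401 / 8 = 50.1 years

50.1 years


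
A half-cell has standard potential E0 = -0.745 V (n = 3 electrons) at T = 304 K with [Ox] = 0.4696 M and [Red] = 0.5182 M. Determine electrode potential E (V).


Apply the Nernst equation: E = E0 + (RT/nF)*ln([Ox]/[Red])
Step 1: RT/nF = 8.314*304/(3*96485) = 0.00873178 V
Step 2: [Ox]/[Red] = 0.4696/0.5182 = 0.906214
Step 3: ln(0.906214) = -0.09848
Step 4: correction = 0.00873178 * -0.09848 = -0.0009 V
E = -0.745 + -0.0009 = -0.7459 V

-0.7459 V


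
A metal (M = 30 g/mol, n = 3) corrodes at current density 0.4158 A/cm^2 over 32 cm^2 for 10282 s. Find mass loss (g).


Apply Faraday's law: m = i*A*t*M / (n*F)
Total charge passed Q = i*A*t = 0.4158*32*10282 = 136808.1792 C
m = Q*M/(n*F) = 136808.1792*30/(3*96485) = 14.17922 g

14.17922 g


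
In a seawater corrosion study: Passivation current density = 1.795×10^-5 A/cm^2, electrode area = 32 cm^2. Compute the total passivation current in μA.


I = i_pass * A, then convert A → μA (×10^6)
I = 1.795×10^-5 * 32 * 10^6 = 574.4 μA

574.4 μA


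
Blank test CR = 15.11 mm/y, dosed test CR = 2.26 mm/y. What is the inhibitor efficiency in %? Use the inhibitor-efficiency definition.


Apply the inhibitor-efficiency definition: IE = (CR_blank − CR_inh)/CR_blank × 100
IE = (15.11 − 2.26) / 15.11 × 100
IE = 12.85 / 15.11 × 100 = 85.0 %

85.0 %


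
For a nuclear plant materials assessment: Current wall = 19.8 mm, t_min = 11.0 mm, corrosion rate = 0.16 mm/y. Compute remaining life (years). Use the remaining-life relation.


Apply the remaining-life relation: RL = (t_current − t_min) / CR
RL = (19.8 − 11.0) / 0.16 = 8.8 / 0.16 = 55.0 years

55.0 years


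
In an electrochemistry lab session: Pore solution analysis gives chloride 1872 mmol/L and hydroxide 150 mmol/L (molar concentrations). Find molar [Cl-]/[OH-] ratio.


Threshold parameter = [Cl-] / [OH-] (molar basis; both in mmol/L, so units cancel)
Ratio = 1872 / 150 = 12.48

12.48


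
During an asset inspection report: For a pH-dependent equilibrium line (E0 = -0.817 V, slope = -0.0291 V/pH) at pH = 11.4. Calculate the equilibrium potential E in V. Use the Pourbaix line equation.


Apply the Pourbaix line equation: E = E0 + slope*pH
E = -0.817 + (-0.0291)*11.4 = -0.817 + (-0.33174) = -1.14874 V
Rounded to 3 decimal places: E = -1.149 V

-1.149 V


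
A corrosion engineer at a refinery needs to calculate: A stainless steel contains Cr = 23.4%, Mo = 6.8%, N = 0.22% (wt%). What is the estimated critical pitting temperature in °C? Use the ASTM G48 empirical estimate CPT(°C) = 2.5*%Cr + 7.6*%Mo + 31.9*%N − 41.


Apply the ASTM G48 empirical CPT estimate: CPT(°C) = 2.5*%Cr + 7.6*%Mo + 31.9*%N − 41
2.5*23.4 = 58.5; 7.6*6.8 = 51.68; 31.9*0.22 = 7.018
CPT = 58.5 + 51.68 + 7.018 − 41 = 76.198 °C
Rounded to 0.1 °C: CPT ≈ 76.2 °C

76.2 °C


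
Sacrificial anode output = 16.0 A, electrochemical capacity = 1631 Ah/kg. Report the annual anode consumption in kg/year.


Annual consumption = current * hours per year / capacity
Rate = 16.0 * 8760 / 1631 = 85.9 kg/year

85.9 kg/year


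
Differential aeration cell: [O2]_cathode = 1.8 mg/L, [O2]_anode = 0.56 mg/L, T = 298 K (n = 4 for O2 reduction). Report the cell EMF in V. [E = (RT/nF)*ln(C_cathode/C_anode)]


Apply the Nernst concentration-cell relation: E = (RT/nF)*ln(C_cathode/C_anode)
RT/nF = 8.314*298/(4*96485) = 0.00641958 V
ln(1.8/0.56) = 1.16761
E = 0.00641958 * 1.16761 = 0.0075 V

0.0075 V


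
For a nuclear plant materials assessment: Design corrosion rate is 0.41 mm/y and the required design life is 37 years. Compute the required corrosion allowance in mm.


Corrosion allowance = CR × design life
CA = 0.41 * 37 = 15.17 mm

15.17 mm


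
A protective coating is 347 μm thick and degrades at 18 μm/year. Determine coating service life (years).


Service life = thickness / degradation rate
Life = 347 / 18 = 19.3 years

19.3 years


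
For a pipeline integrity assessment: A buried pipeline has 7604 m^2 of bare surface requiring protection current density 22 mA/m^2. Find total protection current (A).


I = area * current density, then convert mA → A (÷1000)
I = 7604 * 22 / 1000 = 167.29 A

167.29 A


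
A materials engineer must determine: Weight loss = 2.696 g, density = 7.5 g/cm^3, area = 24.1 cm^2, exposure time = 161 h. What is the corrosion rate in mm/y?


Apply the mm/y weight-loss relation: CR = 87600 * W / (D * A * T)
Numerator: 87600 * 2.696 = 236169.6
Denominator: 7.5 * 24.1 * 161 = 29100.75
CR = 236169.6 / 29100.75 = 8.1156 mm/y

8.1156 mm/y


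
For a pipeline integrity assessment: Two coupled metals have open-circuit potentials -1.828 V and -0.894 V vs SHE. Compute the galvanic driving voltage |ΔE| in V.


Driving voltage is the absolute potential difference.
|ΔE| = |-1.828 − (-0.894)| = 0.934 V

0.934 V


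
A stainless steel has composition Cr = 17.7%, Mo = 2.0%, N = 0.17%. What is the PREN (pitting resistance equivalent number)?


Apply the PREN formula: PREN = Cr + 3.3*Mo + 16*N
PREN = 17.7 + 3.3*2.0 + 16*0.17
PREN = 17.7 + 6.6 + 2.72 = 27.02

27.02


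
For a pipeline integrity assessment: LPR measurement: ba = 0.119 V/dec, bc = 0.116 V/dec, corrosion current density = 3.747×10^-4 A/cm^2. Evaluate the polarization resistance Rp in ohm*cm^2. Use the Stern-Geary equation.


Apply the Stern-Geary equation: Rp = ba*bc / (2.303*icorr*(ba+bc))
ba*bc = 0.119*0.116 = 0.013804
ba+bc = 0.235; 2.303*icorr*(ba+bc) = 2.303*3.747×10^-4*0.235 = 2.0278951×10^-4
Rp = 0.013804 / 2.0278951×10^-4 = 68.1 ohm*cm^2

68.1 ohm*cm^2


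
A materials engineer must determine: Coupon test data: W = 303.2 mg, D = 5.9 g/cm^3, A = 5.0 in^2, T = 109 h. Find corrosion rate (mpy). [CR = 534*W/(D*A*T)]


Apply the mpy weight-loss relation: CR = 534 * W / (D * A * T)
Numerator: 534 * 303.2 = 161908.8
Denominator: 5.9 * 5.0 * 109 = 3215.5
CR = 161908.8 / 3215.5 = 50.353 mpy

50.353 mpy


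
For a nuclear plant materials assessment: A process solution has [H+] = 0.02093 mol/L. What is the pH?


pH = −log10[H+]
pH = −log10(0.02093) = 1.68

1.68


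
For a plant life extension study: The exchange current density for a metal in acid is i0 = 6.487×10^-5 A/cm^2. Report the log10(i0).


i0 = 6.487×10^-5 A/cm^2
log10(i0) = -4.188

-4.188


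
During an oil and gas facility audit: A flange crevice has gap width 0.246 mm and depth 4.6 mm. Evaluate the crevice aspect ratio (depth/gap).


Aspect ratio = depth / gap
Ratio = 4.6 / 0.246 = 18.7

18.7


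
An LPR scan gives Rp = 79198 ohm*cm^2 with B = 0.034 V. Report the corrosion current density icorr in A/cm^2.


Apply the Stern-Geary relation: icorr = B / Rp
icorr = 0.034 / 79198 = 4.293×10^-7 A/cm^2

4.293×10^-7 A/cm^2


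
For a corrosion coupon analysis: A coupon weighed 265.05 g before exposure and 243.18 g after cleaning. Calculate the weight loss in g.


Weight loss = initial − final
WL = 265.05 − 243.18 = 21.87 g

21.87 g


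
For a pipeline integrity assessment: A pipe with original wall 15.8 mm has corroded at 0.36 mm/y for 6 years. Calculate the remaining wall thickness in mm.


Remaining wall = original − CR × time
t = 15.8 − 0.36*6 = 15.8 − 2.16 = 13.64 mm

13.64 mm


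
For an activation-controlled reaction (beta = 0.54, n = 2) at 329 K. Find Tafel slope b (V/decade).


Apply the Tafel slope relation: b = 2.303*R*T/(beta*n*F)
Numerator: 2.303 * 8.314 * 329 = 6299.41
Denominator: 0.54 * 2 * 96485 = 104203.8
b = 6299.41 / 104203.8 = 0.0605 V/decade

0.0605 V/decade


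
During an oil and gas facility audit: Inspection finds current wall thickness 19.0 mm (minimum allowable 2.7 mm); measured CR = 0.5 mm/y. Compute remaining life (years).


Apply the remaining-life relation: RL = (t_current − t_min) / CR
RL = (19.0 − 2.7) / 0.5 = 16.3 / 0.5 = 32.6 years

32.6 years


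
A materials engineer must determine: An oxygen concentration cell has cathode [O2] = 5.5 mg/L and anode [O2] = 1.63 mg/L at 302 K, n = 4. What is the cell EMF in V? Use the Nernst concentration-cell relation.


Apply the Nernst concentration-cell relation: E = (RT/nF)*ln(C_cathode/C_anode)
RT/nF = 8.314*302/(4*96485) = 0.00650575 V
ln(5.5/1.63) = 1.21617
E = 0.00650575 * 1.21617 = 0.00791 V

0.00791 V


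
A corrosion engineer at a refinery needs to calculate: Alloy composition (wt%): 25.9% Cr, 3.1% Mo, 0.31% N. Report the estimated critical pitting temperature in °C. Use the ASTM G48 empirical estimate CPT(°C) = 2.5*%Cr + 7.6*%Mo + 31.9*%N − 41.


Apply the ASTM G48 empirical CPT estimate: CPT(°C) = 2.5*%Cr + 7.6*%Mo + 31.9*%N − 41
2.5*25.9 = 64.75; 7.6*3.1 = 23.56; 31.9*0.31 = 9.889
CPT = 64.75 + 23.56 + 9.889 − 41 = 57.199 °C
Rounded to 0.1 °C: CPT ≈ 57.2 °C

57.2 °C
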